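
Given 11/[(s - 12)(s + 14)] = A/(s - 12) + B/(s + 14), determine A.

Cover-up at s = 12: A = 11/(12 + 14) = 11/26


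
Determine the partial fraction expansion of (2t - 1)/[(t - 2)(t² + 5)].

At t=2: P = (2·2 - 1)/(2² + 5) = 1/3. Q = -P = -1/3, R = 2 - 2·P = 4/3
Result: (1/3)/(t - 2) - ((1/3)t - 4/3)/(t² + 5)


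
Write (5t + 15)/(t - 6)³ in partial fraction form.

(5t + 15) = α(t - 6)² + β(t - 6) + γ. At t = 6: γ = 5·6 + 15 = 45. Coefficients: α = 0, β = 5
Result: 5/(t - 6)² + 45/(t - 6)³


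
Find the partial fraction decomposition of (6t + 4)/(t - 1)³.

(6t + 4) = α(t - 1)² + β(t - 1) + γ. At t = 1: γ = 6·1 + 4 = 10. Coefficients: α = 0, β = 6
Result: 6/(t - 1)² + 10/(t - 1)³


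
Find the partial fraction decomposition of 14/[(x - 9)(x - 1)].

14/(x - 9)(x - 1) = A/(x - 9) + B/(x - 1). A = 14/(9 - 1) = 7/4, B = 14/(1 - 9) = -7/4
Result: (7/4)/(x - 9) - (7/4)/(x - 1)


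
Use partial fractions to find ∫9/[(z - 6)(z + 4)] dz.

Decompose: 9/[(z - 6)(z + 4)] = (9/10)/(z - 6) - (9/10)/(z + 4). Integrate each term: (9/10) ln|(z - 6)| - (9/10) ln|(z + 4)| + C


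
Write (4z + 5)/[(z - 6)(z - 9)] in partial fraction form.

At z=6: α = (4·6 + 5)/(6 - 9) = -29/3. At z=9: β = (4·9 + 5)/(9 - 6) = 41/3
Result: (-29/3)/(z - 6) + (41/3)/(z - 9)


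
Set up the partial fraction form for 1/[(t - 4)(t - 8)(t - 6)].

Three distinct linear factors: A/(t - 4) + B/(t - 8) + C/(t - 6)


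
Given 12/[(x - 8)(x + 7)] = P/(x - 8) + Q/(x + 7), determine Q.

Cover-up at x = -7: Q = 12/(-7 - 8) = -12/15 = -4/5


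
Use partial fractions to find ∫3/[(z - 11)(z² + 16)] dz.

Cover-up at z=11: α = 3/(11²+16) = 3/137. Coeff matching: β = -3/137, γ = -33/137. Decomposition: (3/137)/(z - 11) - ((3/137)z + 33/137)/(z² + 16). Integrate: linear → ln, quadratic → (1/2)ln + arctan: (3/137) ln|(z - 11)| - (3/274) ln(z² + 16) - (33/548) arctan(z/4) + C


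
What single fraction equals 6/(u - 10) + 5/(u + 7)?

Common denominator (u - 10)(u + 7). Numerator: 6(u + 7) + 5(u - 10) = (6u + 42) + (5u - 50) = 11u - 8
Result: (11u - 8)/[(u - 10)(u + 7)]


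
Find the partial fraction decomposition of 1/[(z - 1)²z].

Cover-up at z=0: C = 1/(0 - 1)² = 1. Cover-up at z=1: B = 1/(1 - 0) = 1. Comparing z² coeff: A = -C = -1
Result: -1/(z - 1) + 1/(z - 1)² + 1/z


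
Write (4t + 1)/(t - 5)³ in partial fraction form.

(4t + 1) = P(t - 5)² + Q(t - 5) + R. At t = 5: R = 4·5 + 1 = 21. Coefficients: P = 0, Q = 4
Result: 4/(t - 5)² + 21/(t - 5)³


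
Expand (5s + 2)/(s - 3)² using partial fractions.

(5s + 2) = P(s - 3) + Q. At s = 3: Q = 5·3 + 2 = 17. Coeff of s: P = 5
Result: 5/(s - 3) + 17/(s - 3)²


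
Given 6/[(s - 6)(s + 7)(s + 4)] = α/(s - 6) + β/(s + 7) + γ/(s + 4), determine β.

Cover-up at s = -7: β = 6/[(-7 - 6)(-7 + 4)] = 6/[(-13)(-3)] = 6/39 = 2/13


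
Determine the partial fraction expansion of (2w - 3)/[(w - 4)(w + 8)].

At w=4: A = (2·4 - 3)/(4 + 8) = 5/12. At w=-8: B = (2·(-8) - 3)/(-8 - 4) = 19/12
Result: (5/12)/(w - 4) + (19/12)/(w + 8)


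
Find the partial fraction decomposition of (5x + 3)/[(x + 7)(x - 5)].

At x=-7: α = (5·(-7) + 3)/(-7 - 5) = 8/3. At x=5: β = (5·5 + 3)/(5 + 7) = 7/3
Result: (8/3)/(x + 7) + (7/3)/(x - 5)


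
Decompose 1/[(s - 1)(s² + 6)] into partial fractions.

Cover-up at s = 1: A = 1/(1² + 6) = 1/7. Then B = -A = -1/7, C = -A·(0 + 1) = -1/7
Result: (1/7)/(s - 1) - ((1/7)s + 1/7)/(s² + 6)


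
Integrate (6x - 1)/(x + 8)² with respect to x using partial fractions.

Decompose: P = 6, Q = 6·(-8) - 1 = -49, so (6x - 1)/(x + 8)² = 6/(x + 8) - 49/(x + 8)². Integrate: ∫ P/(x + 8) dx = 6 ln|(x + 8)|; ∫ Q/(x + 8)² dx = 49/(x + 8). Sum: 6 ln|(x + 8)| + 49/(x + 8) + C


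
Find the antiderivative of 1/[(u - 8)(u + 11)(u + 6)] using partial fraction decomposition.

Cover-up: A = 1/266, B = 1/95, C = -1/70. Decomposition: (1/266)/(u - 8) + (1/95)/(u + 11) - (1/70)/(u + 6). Integrate each term: (1/266) ln|(u - 8)| + (1/95) ln|(u + 11)| - (1/70) ln|(u + 6)| + C


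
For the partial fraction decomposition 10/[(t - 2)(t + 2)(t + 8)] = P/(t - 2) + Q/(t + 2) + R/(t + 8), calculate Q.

Cover-up at t = -2: Q = 10/[(-2 - 2)(-2 + 8)] = 10/[(-4)(6)] = -10/24 = -5/12


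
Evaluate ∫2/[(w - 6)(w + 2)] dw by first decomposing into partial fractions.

Decompose: 2/[(w - 6)(w + 2)] = (1/4)/(w - 6) - (1/4)/(w + 2). Integrate each term: (1/4) ln|(w - 6)| - (1/4) ln|(w + 2)| + C


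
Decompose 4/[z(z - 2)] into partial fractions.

4/z(z - 2) = A/z + B/(z - 2). A = 4/(0 - 2) = -2, B = 4/(2 - 0) = 2
Result: -2/z + 2/(z - 2)


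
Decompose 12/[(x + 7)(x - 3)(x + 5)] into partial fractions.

Using cover-up method: A = 3/5, B = 3/20, C = -3/4
Result: (3/5)/(x + 7) + (3/20)/(x - 3) - (3/4)/(x + 5)


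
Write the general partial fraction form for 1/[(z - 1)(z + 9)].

Distinct linear factors: P/(z - 1) + Q/(z + 9)


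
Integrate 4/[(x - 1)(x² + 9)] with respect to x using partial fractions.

Cover-up at x=1: α = 4/(1²+9) = 2/5. Coeff matching: β = -2/5, γ = -2/5. Decomposition: (2/5)/(x - 1) - ((2/5)x + 2/5)/(x² + 9). Integrate: linear → ln, quadratic → (1/2)ln + arctan: (2/5) ln|(x - 1)| - (1/5) ln(x² + 9) - (2/15) arctan(x/3) + C


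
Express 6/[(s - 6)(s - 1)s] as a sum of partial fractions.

Using cover-up method: P = 1/5, Q = -6/5, R = 1
Result: (1/5)/(s - 6) - (6/5)/(s - 1) + 1/s


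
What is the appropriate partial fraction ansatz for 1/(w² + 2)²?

Repeated quadratic factor: (αw + β)/(w² + 2) + (γw + δ)/(w² + 2)²


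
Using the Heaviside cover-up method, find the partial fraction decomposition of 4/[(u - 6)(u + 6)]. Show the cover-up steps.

Cover (u - 6): set u=6, get P = 4/(6 + 6) = 1/3. Cover (u + 6): set u=-6, get Q = 4/(-6 - 6) = -1/3.
Result: (1/3)/(u - 6) - (1/3)/(u + 6)


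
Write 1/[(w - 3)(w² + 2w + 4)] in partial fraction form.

Cover-up at w = 3: α = 1/(3² + 2·3 + 4) = 1/19. Then β = -α = -1/19, γ = -α·(2 + 3) = -5/19
Result: (1/19)/(w - 3) - ((1/19)w + 5/19)/(w² + 2w + 4)


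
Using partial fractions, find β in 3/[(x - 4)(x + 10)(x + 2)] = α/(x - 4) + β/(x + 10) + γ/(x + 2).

Cover-up at x = -10: β = 3/[(-10 - 4)(-10 + 2)] = 3/[(-14)(-8)] = 3/112


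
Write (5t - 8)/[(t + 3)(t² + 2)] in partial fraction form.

At t=-3: A = (5·(-3) - 8)/((-3)² + 2) = -23/11. B = -A = 23/11, C = 5 - (-3)·A = -14/11
Result: (-23/11)/(t + 3) + ((23/11)t - 14/11)/(t² + 2)


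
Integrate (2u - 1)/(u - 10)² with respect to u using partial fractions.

Decompose: P = 2, Q = 2·10 - 1 = 19, so (2u - 1)/(u - 10)² = 2/(u - 10) + 19/(u - 10)². Integrate: ∫ P/(u - 10) du = 2 ln|(u - 10)|; ∫ Q/(u - 10)² du = -19/(u - 10). Sum: 2 ln|(u - 10)| - 19/(u - 10) + C


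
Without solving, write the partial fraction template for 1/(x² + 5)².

Repeated quadratic factor: (αx + β)/(x² + 5) + (γx + δ)/(x² + 5)²


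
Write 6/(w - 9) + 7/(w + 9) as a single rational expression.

Common denominator (w - 9)(w + 9). Numerator: 6(w + 9) + 7(w - 9) = (6w + 54) + (7w - 63) = 13w - 9
Result: (13w - 9)/[(w - 9)(w + 9)]


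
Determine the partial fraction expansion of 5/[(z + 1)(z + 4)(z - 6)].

Using cover-up method: P = -5/21, Q = 1/6, R = 1/14
Result: (-5/21)/(z + 1) + (1/6)/(z + 4) + (1/14)/(z - 6)


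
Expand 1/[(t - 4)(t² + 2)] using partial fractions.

Cover-up at t = 4: P = 1/(4² + 2) = 1/18. Then Q = -P = -1/18, R = -P·(0 + 4) = -2/9
Result: (1/18)/(t - 4) - ((1/18)t + 2/9)/(t² + 2)


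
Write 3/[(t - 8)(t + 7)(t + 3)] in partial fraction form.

Using cover-up method: α = 1/55, β = 1/20, γ = -3/44
Result: (1/55)/(t - 8) + (1/20)/(t + 7) - (3/44)/(t + 3)


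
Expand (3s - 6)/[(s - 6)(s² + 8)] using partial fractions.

At s=6: α = (3·6 - 6)/(6² + 8) = 3/11. β = -α = -3/11, γ = 3 - 6·α = 15/11
Result: (3/11)/(s - 6) - ((3/11)s - 15/11)/(s² + 8)


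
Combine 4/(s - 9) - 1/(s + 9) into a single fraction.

Common denominator (s - 9)(s + 9). Numerator: 4(s + 9) - 1(s - 9) = (4s + 36) - (s - 9) = 3s + 45
Result: (3s + 45)/[(s - 9)(s + 9)]


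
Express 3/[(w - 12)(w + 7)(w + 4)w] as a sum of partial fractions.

Using Heaviside cover-up: (1/1216)/(w - 12) - (1/133)/(w + 7) + (1/64)/(w + 4) - (1/112)/w


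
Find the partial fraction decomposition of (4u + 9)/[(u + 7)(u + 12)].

At u=-7: A = (4·(-7) + 9)/(-7 + 12) = -19/5. At u=-12: B = (4·(-12) + 9)/(-12 + 7) = 39/5
Result: (-19/5)/(u + 7) + (39/5)/(u + 12)


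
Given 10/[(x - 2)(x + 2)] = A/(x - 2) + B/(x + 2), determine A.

Cover-up at x = 2: A = 10/(2 + 2) = 10/4 = 5/2


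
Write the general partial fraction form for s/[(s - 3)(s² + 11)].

Linear + irreducible quadratic: P/(s - 3) + (Qs + R)/(s² + 11)


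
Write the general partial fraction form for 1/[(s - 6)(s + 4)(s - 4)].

Three distinct linear factors: α/(s - 6) + β/(s + 4) + γ/(s - 4)


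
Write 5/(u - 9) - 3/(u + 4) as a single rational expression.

Common denominator (u - 9)(u + 4). Numerator: 5(u + 4) - 3(u - 9) = (5u + 20) - (3u - 27) = 2u + 47
Result: (2u + 47)/[(u - 9)(u + 4)]


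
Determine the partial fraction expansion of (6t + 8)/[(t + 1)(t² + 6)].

At t=-1: P = (6·(-1) + 8)/((-1)² + 6) = 2/7. Q = -P = -2/7, R = 6 - (-1)·P = 44/7
Result: (2/7)/(t + 1) - ((2/7)t - 44/7)/(t² + 6)


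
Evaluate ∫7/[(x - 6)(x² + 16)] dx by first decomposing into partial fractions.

Cover-up at x=6: P = 7/(6²+16) = 7/52. Coeff matching: Q = -7/52, R = -21/26. Decomposition: (7/52)/(x - 6) - ((7/52)x + 21/26)/(x² + 16). Integrate: linear → ln, quadratic → (1/2)ln + arctan: (7/52) ln|(x - 6)| - (7/104) ln(x² + 16) - (21/104) arctan(x/4) + C


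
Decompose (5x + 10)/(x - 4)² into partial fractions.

(5x + 10) = P(x - 4) + Q. At x = 4: Q = 5·4 + 10 = 30. Coeff of x: P = 5
Result: 5/(x - 4) + 30/(x - 4)²


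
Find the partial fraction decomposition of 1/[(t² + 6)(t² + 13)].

Coefficient matching gives P = R = 0, Q = 1/(13-6) = 1/7, S = -Q = -1/7
Result: (1/7)/(t² + 6) - (1/7)/(t² + 13)


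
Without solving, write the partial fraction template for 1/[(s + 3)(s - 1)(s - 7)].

Three distinct linear factors: P/(s + 3) + Q/(s - 1) + R/(s - 7)


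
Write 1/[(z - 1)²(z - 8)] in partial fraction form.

Cover-up at z=8: γ = 1/(8 - 1)² = 1/49. Cover-up at z=1: β = 1/(1 - 8) = -1/7. Comparing z² coeff: α = -γ = -1/49
Result: (-1/49)/(z - 1) - (1/7)/(z - 1)² + (1/49)/(z - 8)


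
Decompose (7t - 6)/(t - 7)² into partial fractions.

(7t - 6) = A(t - 7) + B. At t = 7: B = 7·7 - 6 = 43. Coeff of t: A = 7
Result: 7/(t - 7) + 43/(t - 7)²


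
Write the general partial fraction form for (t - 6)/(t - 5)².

Repeated linear factor: P/(t - 5) + Q/(t - 5)²


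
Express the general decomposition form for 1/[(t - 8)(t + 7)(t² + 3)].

Two linear + quadratic: A/(t - 8) + B/(t + 7) + (Ct + D)/(t² + 3)


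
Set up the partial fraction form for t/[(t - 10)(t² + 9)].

Linear + irreducible quadratic: α/(t - 10) + (βt + γ)/(t² + 9)


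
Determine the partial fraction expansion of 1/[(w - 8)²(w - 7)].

Cover-up at w=7: C = 1/(7 - 8)² = 1. Cover-up at w=8: B = 1/(8 - 7) = 1. Comparing w² coeff: A = -C = -1
Result: -1/(w - 8) + 1/(w - 8)² + 1/(w - 7)


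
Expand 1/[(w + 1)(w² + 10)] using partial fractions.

Cover-up at w = -1: α = 1/((-1)² + 10) = 1/11. Then β = -α = -1/11, γ = -α·(0 - 1) = 1/11
Result: (1/11)/(w + 1) - ((1/11)w - 1/11)/(w² + 10)


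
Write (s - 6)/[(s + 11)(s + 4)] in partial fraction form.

At s=-11: P = (1·(-11) - 6)/(-11 + 4) = 17/7. At s=-4: Q = (1·(-4) - 6)/(-4 + 11) = -10/7
Result: (17/7)/(s + 11) - (10/7)/(s + 4)


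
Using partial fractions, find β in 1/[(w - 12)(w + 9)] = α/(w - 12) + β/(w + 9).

Cover-up at w = -9: β = 1/(-9 - 12) = -1/21


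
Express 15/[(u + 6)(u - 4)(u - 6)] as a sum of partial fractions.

Using cover-up method: α = 1/8, β = -3/4, γ = 5/8
Result: (1/8)/(u + 6) - (3/4)/(u - 4) + (5/8)/(u - 6)


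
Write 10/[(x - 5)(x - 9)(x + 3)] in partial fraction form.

Using cover-up method: α = -5/16, β = 5/24, γ = 5/48
Result: (-5/16)/(x - 5) + (5/24)/(x - 9) + (5/48)/(x + 3)


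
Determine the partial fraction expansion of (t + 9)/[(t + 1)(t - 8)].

At t=-1: α = (1·(-1) + 9)/(-1 - 8) = -8/9. At t=8: β = (1·8 + 9)/(8 + 1) = 17/9
Result: (-8/9)/(t + 1) + (17/9)/(t - 8)


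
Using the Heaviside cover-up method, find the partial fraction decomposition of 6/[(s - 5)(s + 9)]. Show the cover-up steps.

Cover (s - 5): set s=5, get A = 6/(5 + 9) = 3/7. Cover (s + 9): set s=-9, get B = 6/(-9 - 5) = -3/7.
Result: (3/7)/(s - 5) - (3/7)/(s + 9)


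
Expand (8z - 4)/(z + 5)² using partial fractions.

(8z - 4) = A(z + 5) + B. At z = -5: B = 8·(-5) - 4 = -44. Coeff of z: A = 8
Result: 8/(z + 5) - 44/(z + 5)²


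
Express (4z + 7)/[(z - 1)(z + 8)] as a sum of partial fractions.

At z=1: P = (4·1 + 7)/(1 + 8) = 11/9. At z=-8: Q = (4·(-8) + 7)/(-8 - 1) = 25/9
Result: (11/9)/(z - 1) + (25/9)/(z + 8)


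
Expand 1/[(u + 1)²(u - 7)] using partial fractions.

Cover-up at u=7: γ = 1/(7 + 1)² = 1/64. Cover-up at u=-1: β = 1/(-1 - 7) = -1/8. Comparing u² coeff: α = -γ = -1/64
Result: (-1/64)/(u + 1) - (1/8)/(u + 1)² + (1/64)/(u - 7)


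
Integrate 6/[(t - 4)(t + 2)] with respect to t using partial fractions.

Decompose: 6/[(t - 4)(t + 2)] = 1/(t - 4) - 1/(t + 2). Integrate each term: ln|(t - 4)| - ln|(t + 2)| + C


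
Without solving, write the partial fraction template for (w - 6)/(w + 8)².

Repeated linear factor: α/(w + 8) + β/(w + 8)²


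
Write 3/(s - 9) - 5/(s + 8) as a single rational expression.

Common denominator (s - 9)(s + 8). Numerator: 3(s + 8) - 5(s - 9) = (3s + 24) - (5s - 45) = -2s + 69
Result: (-2s + 69)/[(s - 9)(s + 8)]


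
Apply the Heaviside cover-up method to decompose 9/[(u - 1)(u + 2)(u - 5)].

Cover (u - 1), u=1: α = 9/[(1 + 2)(1 - 5)] = -3/4. Cover (u + 2), u=-2: β = 9/[(-2 - 1)(-2 - 5)] = 3/7. Cover (u - 5), u=5: γ = 9/[(5 - 1)(5 + 2)] = 9/28.
Result: (-3/4)/(u - 1) + (3/7)/(u + 2) + (9/28)/(u - 5)


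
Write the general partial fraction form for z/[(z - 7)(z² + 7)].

Linear + irreducible quadratic: α/(z - 7) + (βz + γ)/(z² + 7)


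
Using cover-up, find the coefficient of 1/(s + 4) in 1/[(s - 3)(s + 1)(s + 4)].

Cover (s + 4), set s=-4: 1/[(-4 - 3)(-4 + 1)] = 1/21


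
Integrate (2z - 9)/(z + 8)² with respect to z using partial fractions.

Decompose: P = 2, Q = 2·(-8) - 9 = -25, so (2z - 9)/(z + 8)² = 2/(z + 8) - 25/(z + 8)². Integrate: ∫ P/(z + 8) dz = 2 ln|(z + 8)|; ∫ Q/(z + 8)² dz = 25/(z + 8). Sum: 2 ln|(z + 8)| + 25/(z + 8) + C


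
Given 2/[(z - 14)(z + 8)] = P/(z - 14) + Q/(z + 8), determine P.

Cover-up at z = 14: P = 2/(14 + 8) = 2/22 = 1/11


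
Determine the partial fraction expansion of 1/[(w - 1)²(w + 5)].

Cover-up at w=-5: R = 1/(-5 - 1)² = 1/36. Cover-up at w=1: Q = 1/(1 + 5) = 1/6. Comparing w² coeff: P = -R = -1/36
Result: (-1/36)/(w - 1) + (1/6)/(w - 1)² + (1/36)/(w + 5)


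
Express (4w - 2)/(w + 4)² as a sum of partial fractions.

(4w - 2) = α(w + 4) + β. At w = -4: β = 4·(-4) - 2 = -18. Coeff of w: α = 4
Result: 4/(w + 4) - 18/(w + 4)²


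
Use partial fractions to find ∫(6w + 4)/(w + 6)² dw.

Decompose: α = 6, β = 6·(-6) + 4 = -32, so (6w + 4)/(w + 6)² = 6/(w + 6) - 32/(w + 6)². Integrate: ∫ α/(w + 6) dw = 6 ln|(w + 6)|; ∫ β/(w + 6)² dw = 32/(w + 6). Sum: 6 ln|(w + 6)| + 32/(w + 6) + C


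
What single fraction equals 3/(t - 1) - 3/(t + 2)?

Common denominator (t - 1)(t + 2). Numerator: 3(t + 2) - 3(t - 1) = (3t + 6) - (3t - 3) = 9
Result: (9)/[(t - 1)(t + 2)]


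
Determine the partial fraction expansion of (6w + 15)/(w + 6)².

(6w + 15) = P(w + 6) + Q. At w = -6: Q = 6·(-6) + 15 = -21. Coeff of w: P = 6
Result: 6/(w + 6) - 21/(w + 6)²


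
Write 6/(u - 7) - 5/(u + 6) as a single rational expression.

Common denominator (u - 7)(u + 6). Numerator: 6(u + 6) - 5(u - 7) = (6u + 36) - (5u - 35) = u + 71
Result: (u + 71)/[(u - 7)(u + 6)]


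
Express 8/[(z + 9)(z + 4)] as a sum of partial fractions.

8/(z + 9)(z + 4) = P/(z + 9) + Q/(z + 4). P = 8/(-9 + 4) = -8/5, Q = 8/(-4 + 9) = 8/5
Result: (-8/5)/(z + 9) + (8/5)/(z + 4)


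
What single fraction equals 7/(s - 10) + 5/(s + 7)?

Common denominator (s - 10)(s + 7). Numerator: 7(s + 7) + 5(s - 10) = (7s + 49) + (5s - 50) = 12s - 1
Result: (12s - 1)/[(s - 10)(s + 7)]


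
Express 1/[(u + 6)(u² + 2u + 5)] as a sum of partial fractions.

Cover-up at u = -6: A = 1/((-6)² + 2·(-6) + 5) = 1/29. Then B = -A = -1/29, C = -A·(2 - 6) = 4/29
Result: (1/29)/(u + 6) - ((1/29)u - 4/29)/(u² + 2u + 5)


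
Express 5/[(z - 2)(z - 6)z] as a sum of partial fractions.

Using cover-up method: A = -5/8, B = 5/24, C = 5/12
Result: (-5/8)/(z - 2) + (5/24)/(z - 6) + (5/12)/z


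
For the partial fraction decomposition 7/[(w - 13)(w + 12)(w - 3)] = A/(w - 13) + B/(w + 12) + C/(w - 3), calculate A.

Cover-up at w = 13: A = 7/[(13 + 12)(13 - 3)] = 7/[(25)(10)] = 7/250


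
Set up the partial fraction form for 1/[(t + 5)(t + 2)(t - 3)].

Three distinct linear factors: P/(t + 5) + Q/(t + 2) + R/(t - 3)


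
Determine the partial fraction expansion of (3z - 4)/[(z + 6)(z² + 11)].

At z=-6: α = (3·(-6) - 4)/((-6)² + 11) = -22/47. β = -α = 22/47, γ = 3 - (-6)·α = 9/47
Result: (-22/47)/(z + 6) + ((22/47)z + 9/47)/(z² + 11)


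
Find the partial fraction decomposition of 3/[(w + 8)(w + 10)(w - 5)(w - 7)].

Using Heaviside cover-up: (1/130)/(w + 8) - (1/170)/(w + 10) - (1/130)/(w - 5) + (1/170)/(w - 7)


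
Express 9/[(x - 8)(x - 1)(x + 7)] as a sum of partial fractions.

Using cover-up method: P = 3/35, Q = -9/56, R = 3/40
Result: (3/35)/(x - 8) - (9/56)/(x - 1) + (3/40)/(x + 7)


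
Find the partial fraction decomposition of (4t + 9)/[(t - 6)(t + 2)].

At t=6: P = (4·6 + 9)/(6 + 2) = 33/8. At t=-2: Q = (4·(-2) + 9)/(-2 - 6) = -1/8
Result: (33/8)/(t - 6) - (1/8)/(t + 2)


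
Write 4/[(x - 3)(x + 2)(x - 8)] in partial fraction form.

Using cover-up method: A = -4/25, B = 2/25, C = 2/25
Result: (-4/25)/(x - 3) + (2/25)/(x + 2) + (2/25)/(x - 8)


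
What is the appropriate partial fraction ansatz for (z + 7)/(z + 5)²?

Repeated linear factor: P/(z + 5) + Q/(z + 5)²


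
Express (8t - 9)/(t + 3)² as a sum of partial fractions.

(8t - 9) = A(t + 3) + B. At t = -3: B = 8·(-3) - 9 = -33. Coeff of t: A = 8
Result: 8/(t + 3) - 33/(t + 3)²


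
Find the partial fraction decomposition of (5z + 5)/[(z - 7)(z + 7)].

At z=7: A = (5·7 + 5)/(7 + 7) = 20/7. At z=-7: B = (5·(-7) + 5)/(-7 - 7) = 15/7
Result: (20/7)/(z - 7) + (15/7)/(z + 7)


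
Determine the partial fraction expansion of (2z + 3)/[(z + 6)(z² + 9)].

At z=-6: α = (2·(-6) + 3)/((-6)² + 9) = -1/5. β = -α = 1/5, γ = 2 - (-6)·α = 4/5
Result: (-1/5)/(z + 6) + ((1/5)z + 4/5)/(z² + 9)


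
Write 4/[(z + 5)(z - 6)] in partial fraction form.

4/(z + 5)(z - 6) = α/(z + 5) + β/(z - 6). α = 4/(-5 - 6) = -4/11, β = 4/(6 + 5) = 4/11
Result: (-4/11)/(z + 5) + (4/11)/(z - 6)


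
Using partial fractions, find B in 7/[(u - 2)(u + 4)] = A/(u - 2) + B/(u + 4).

Cover-up at u = -4: B = 7/(-4 - 2) = -7/6


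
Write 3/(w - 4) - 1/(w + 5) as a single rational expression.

Common denominator (w - 4)(w + 5). Numerator: 3(w + 5) - 1(w - 4) = (3w + 15) - (w - 4) = 2w + 19
Result: (2w + 19)/[(w - 4)(w + 5)]


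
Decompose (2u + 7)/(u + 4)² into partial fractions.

(2u + 7) = A(u + 4) + B. At u = -4: B = 2·(-4) + 7 = -1. Coeff of u: A = 2
Result: 2/(u + 4) - 1/(u + 4)²


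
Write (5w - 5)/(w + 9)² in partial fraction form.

(5w - 5) = α(w + 9) + β. At w = -9: β = 5·(-9) - 5 = -50. Coeff of w: α = 5
Result: 5/(w + 9) - 50/(w + 9)²


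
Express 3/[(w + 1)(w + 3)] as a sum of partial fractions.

3/(w + 1)(w + 3) = α/(w + 1) + β/(w + 3). α = 3/(-1 + 3) = 3/2, β = 3/(-3 + 1) = -3/2
Result: (3/2)/(w + 1) - (3/2)/(w + 3)


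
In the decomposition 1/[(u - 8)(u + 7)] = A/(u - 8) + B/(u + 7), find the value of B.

Cover-up at u = -7: B = 1/(-7 - 8) = -1/15


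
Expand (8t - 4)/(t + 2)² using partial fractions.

(8t - 4) = α(t + 2) + β. At t = -2: β = 8·(-2) - 4 = -20. Coeff of t: α = 8
Result: 8/(t + 2) - 20/(t + 2)²


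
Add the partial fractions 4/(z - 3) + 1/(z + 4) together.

Common denominator (z - 3)(z + 4). Numerator: 4(z + 4) + 1(z - 3) = (4z + 16) + (z - 3) = 5z + 13
Result: (5z + 13)/[(z - 3)(z + 4)]


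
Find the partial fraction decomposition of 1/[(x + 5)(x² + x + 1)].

Cover-up at x = -5: P = 1/((-5)² + 1·(-5) + 1) = 1/21. Then Q = -P = -1/21, R = -P·(1 - 5) = 4/21
Result: (1/21)/(x + 5) - ((1/21)x - 4/21)/(x² + x + 1)


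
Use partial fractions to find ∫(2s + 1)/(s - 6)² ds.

Decompose: P = 2, Q = 2·6 + 1 = 13, so (2s + 1)/(s - 6)² = 2/(s - 6) + 13/(s - 6)². Integrate: ∫ P/(s - 6) ds = 2 ln|(s - 6)|; ∫ Q/(s - 6)² ds = -13/(s - 6). Sum: 2 ln|(s - 6)| - 13/(s - 6) + C


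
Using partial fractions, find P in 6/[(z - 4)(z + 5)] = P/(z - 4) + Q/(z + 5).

Cover-up at z = 4: P = 6/(4 + 5) = 6/9 = 2/3


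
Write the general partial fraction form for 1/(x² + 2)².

Repeated quadratic factor: (αx + β)/(x² + 2) + (γx + δ)/(x² + 2)²


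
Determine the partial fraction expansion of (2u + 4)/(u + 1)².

(2u + 4) = A(u + 1) + B. At u = -1: B = 2·(-1) + 4 = 2. Coeff of u: A = 2
Result: 2/(u + 1) + 2/(u + 1)²


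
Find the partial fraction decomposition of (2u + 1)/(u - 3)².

(2u + 1) = P(u - 3) + Q. At u = 3: Q = 2·3 + 1 = 7. Coeff of u: P = 2
Result: 2/(u - 3) + 7/(u - 3)²


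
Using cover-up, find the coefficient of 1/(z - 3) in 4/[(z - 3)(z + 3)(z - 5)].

Cover (z - 3), set z=3: 4/[(3 + 3)(3 - 5)] = -1/3


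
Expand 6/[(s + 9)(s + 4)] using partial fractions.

6/(s + 9)(s + 4) = P/(s + 9) + Q/(s + 4). P = 6/(-9 + 4) = -6/5, Q = 6/(-4 + 9) = 6/5
Result: (-6/5)/(s + 9) + (6/5)/(s + 4)


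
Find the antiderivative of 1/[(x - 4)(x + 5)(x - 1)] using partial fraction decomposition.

Cover-up: A = 1/27, B = 1/54, C = -1/18. Decomposition: (1/27)/(x - 4) + (1/54)/(x + 5) - (1/18)/(x - 1). Integrate each term: (1/27) ln|(x - 4)| + (1/54) ln|(x + 5)| - (1/18) ln|(x - 1)| + C


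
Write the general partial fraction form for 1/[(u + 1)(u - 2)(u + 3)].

Three distinct linear factors: P/(u + 1) + Q/(u - 2) + R/(u + 3)


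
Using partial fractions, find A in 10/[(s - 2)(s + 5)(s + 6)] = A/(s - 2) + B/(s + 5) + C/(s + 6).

Cover-up at s = 2: A = 10/[(2 + 5)(2 + 6)] = 10/[(7)(8)] = 10/56 = 5/28


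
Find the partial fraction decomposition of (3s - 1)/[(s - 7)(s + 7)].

At s=7: P = (3·7 - 1)/(7 + 7) = 10/7. At s=-7: Q = (3·(-7) - 1)/(-7 - 7) = 11/7
Result: (10/7)/(s - 7) + (11/7)/(s + 7)


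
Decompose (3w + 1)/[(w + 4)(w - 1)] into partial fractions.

At w=-4: P = (3·(-4) + 1)/(-4 - 1) = 11/5. At w=1: Q = (3·1 + 1)/(1 + 4) = 4/5
Result: (11/5)/(w + 4) + (4/5)/(w - 1)


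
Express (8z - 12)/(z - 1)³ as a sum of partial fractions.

(8z - 12) = P(z - 1)² + Q(z - 1) + R. At z = 1: R = 8·1 - 12 = -4. Coefficients: P = 0, Q = 8
Result: 8/(z - 1)² - 4/(z - 1)³


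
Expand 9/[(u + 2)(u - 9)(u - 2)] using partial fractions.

Using cover-up method: P = 9/44, Q = 9/77, R = -9/28
Result: (9/44)/(u + 2) + (9/77)/(u - 9) - (9/28)/(u - 2)


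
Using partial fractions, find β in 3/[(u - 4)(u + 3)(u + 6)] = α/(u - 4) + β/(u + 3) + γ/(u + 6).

Cover-up at u = -3: β = 3/[(-3 - 4)(-3 + 6)] = 3/[(-7)(3)] = -3/21 = -1/7


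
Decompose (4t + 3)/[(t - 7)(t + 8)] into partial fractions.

At t=7: A = (4·7 + 3)/(7 + 8) = 31/15. At t=-8: B = (4·(-8) + 3)/(-8 - 7) = 29/15
Result: (31/15)/(t - 7) + (29/15)/(t + 8)


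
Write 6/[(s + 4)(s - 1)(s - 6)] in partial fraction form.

Using cover-up method: A = 3/25, B = -6/25, C = 3/25
Result: (3/25)/(s + 4) - (6/25)/(s - 1) + (3/25)/(s - 6)


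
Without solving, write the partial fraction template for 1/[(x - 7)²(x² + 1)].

Repeated linear + quadratic: P/(x - 7) + Q/(x - 7)² + (Rx + S)/(x² + 1)


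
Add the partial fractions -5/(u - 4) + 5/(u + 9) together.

Common denominator (u - 4)(u + 9). Numerator: -5(u + 9) + 5(u - 4) = (-5u - 45) + (5u - 20) = -65
Result: (-65)/[(u - 4)(u + 9)]


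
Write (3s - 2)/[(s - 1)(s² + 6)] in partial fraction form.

At s=1: P = (3·1 - 2)/(1² + 6) = 1/7. Q = -P = -1/7, R = 3 - 1·P = 20/7
Result: (1/7)/(s - 1) - ((1/7)s - 20/7)/(s² + 6)


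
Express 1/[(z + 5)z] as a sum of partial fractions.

1/(z + 5)z = P/(z + 5) + Q/z. P = 1/(-5 - 0) = -1/5, Q = 1/(0 + 5) = 1/5
Result: (-1/5)/(z + 5) + (1/5)/z


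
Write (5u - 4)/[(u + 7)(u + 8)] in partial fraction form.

At u=-7: A = (5·(-7) - 4)/(-7 + 8) = -39. At u=-8: B = (5·(-8) - 4)/(-8 + 7) = 44
Result: -39/(u + 7) + 44/(u + 8)


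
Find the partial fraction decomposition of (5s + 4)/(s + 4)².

(5s + 4) = α(s + 4) + β. At s = -4: β = 5·(-4) + 4 = -16. Coeff of s: α = 5
Result: 5/(s + 4) - 16/(s + 4)²


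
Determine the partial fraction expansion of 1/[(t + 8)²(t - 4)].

Cover-up at t=4: R = 1/(4 + 8)² = 1/144. Cover-up at t=-8: Q = 1/(-8 - 4) = -1/12. Comparing t² coeff: P = -R = -1/144
Result: (-1/144)/(t + 8) - (1/12)/(t + 8)² + (1/144)/(t - 4)


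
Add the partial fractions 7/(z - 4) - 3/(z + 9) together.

Common denominator (z - 4)(z + 9). Numerator: 7(z + 9) - 3(z - 4) = (7z + 63) - (3z - 12) = 4z + 75
Result: (4z + 75)/[(z - 4)(z + 9)]


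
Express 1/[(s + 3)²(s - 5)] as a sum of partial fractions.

Cover-up at s=5: R = 1/(5 + 3)² = 1/64. Cover-up at s=-3: Q = 1/(-3 - 5) = -1/8. Comparing s² coeff: P = -R = -1/64
Result: (-1/64)/(s + 3) - (1/8)/(s + 3)² + (1/64)/(s - 5)


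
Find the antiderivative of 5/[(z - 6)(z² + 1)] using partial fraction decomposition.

Cover-up at z=6: α = 5/(6²+1) = 5/37. Coeff matching: β = -5/37, γ = -30/37. Decomposition: (5/37)/(z - 6) - ((5/37)z + 30/37)/(z² + 1). Integrate: linear → ln, quadratic → (1/2)ln + arctan: (5/37) ln|(z - 6)| - (5/74) ln(z² + 1) - (30/37) arctan(z) + C


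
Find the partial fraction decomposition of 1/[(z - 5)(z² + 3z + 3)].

Cover-up at z = 5: α = 1/(5² + 3·5 + 3) = 1/43. Then β = -α = -1/43, γ = -α·(3 + 5) = -8/43
Result: (1/43)/(z - 5) - ((1/43)z + 8/43)/(z² + 3z + 3)


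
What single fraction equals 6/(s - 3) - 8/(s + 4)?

Common denominator (s - 3)(s + 4). Numerator: 6(s + 4) - 8(s - 3) = (6s + 24) - (8s - 24) = -2s + 48
Result: (-2s + 48)/[(s - 3)(s + 4)]


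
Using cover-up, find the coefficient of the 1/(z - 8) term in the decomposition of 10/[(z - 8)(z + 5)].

Cover (z - 8), set z=8: 10/((z + 5) at z=8) = 10/(13) = 10/13


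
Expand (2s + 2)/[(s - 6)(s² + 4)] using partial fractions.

At s=6: P = (2·6 + 2)/(6² + 4) = 7/20. Q = -P = -7/20, R = 2 - 6·P = -1/10
Result: (7/20)/(s - 6) - ((7/20)s + 1/10)/(s² + 4)


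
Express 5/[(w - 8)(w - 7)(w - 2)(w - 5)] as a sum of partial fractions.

Using Heaviside cover-up: (5/18)/(w - 8) - (1/2)/(w - 7) - (1/18)/(w - 2) + (5/18)/(w - 5)


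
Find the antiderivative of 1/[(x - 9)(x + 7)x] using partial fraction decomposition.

Cover-up: A = 1/144, B = 1/112, C = -1/63. Decomposition: (1/144)/(x - 9) + (1/112)/(x + 7) - (1/63)/x. Integrate each term: (1/144) ln|(x - 9)| + (1/112) ln|(x + 7)| - (1/63) ln|x| + C


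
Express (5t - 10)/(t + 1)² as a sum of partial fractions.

(5t - 10) = A(t + 1) + B. At t = -1: B = 5·(-1) - 10 = -15. Coeff of t: A = 5
Result: 5/(t + 1) - 15/(t + 1)²


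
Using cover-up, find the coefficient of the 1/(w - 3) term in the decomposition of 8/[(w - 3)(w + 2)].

Cover (w - 3), set w=3: 8/((w + 2) at w=3) = 8/(5) = 8/5


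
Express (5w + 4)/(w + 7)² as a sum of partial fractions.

(5w + 4) = P(w + 7) + Q. At w = -7: Q = 5·(-7) + 4 = -31. Coeff of w: P = 5
Result: 5/(w + 7) - 31/(w + 7)²


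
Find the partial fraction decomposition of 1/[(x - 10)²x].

Cover-up at x=0: R = 1/(0 - 10)² = 1/100. Cover-up at x=10: Q = 1/(10 - 0) = 1/10. Comparing x² coeff: P = -R = -1/100
Result: (-1/100)/(x - 10) + (1/10)/(x - 10)² + (1/100)/x


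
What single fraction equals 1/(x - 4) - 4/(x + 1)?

Common denominator (x - 4)(x + 1). Numerator: 1(x + 1) - 4(x - 4) = (x + 1) - (4x - 16) = -3x + 17
Result: (-3x + 17)/[(x - 4)(x + 1)]


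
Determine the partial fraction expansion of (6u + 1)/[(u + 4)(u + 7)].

At u=-4: α = (6·(-4) + 1)/(-4 + 7) = -23/3. At u=-7: β = (6·(-7) + 1)/(-7 + 4) = 41/3
Result: (-23/3)/(u + 4) + (41/3)/(u + 7)


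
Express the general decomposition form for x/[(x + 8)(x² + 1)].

Linear + irreducible quadratic: α/(x + 8) + (βx + γ)/(x² + 1)


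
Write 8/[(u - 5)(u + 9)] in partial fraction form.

8/(u - 5)(u + 9) = A/(u - 5) + B/(u + 9). A = 8/(5 + 9) = 4/7, B = 8/(-9 - 5) = -4/7
Result: (4/7)/(u - 5) - (4/7)/(u + 9)


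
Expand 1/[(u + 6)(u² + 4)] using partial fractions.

Cover-up at u = -6: α = 1/((-6)² + 4) = 1/40. Then β = -α = -1/40, γ = -α·(0 - 6) = 3/20
Result: (1/40)/(u + 6) - ((1/40)u - 3/20)/(u² + 4)


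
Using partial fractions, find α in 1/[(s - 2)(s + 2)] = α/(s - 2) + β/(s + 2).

Cover-up at s = 2: α = 1/(2 + 2) = 1/4


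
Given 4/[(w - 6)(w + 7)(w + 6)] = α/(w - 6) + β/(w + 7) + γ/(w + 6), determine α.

Cover-up at w = 6: α = 4/[(6 + 7)(6 + 6)] = 4/[(13)(12)] = 4/156 = 1/39


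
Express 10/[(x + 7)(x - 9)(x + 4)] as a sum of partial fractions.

Using cover-up method: α = 5/24, β = 5/104, γ = -10/39
Result: (5/24)/(x + 7) + (5/104)/(x - 9) - (10/39)/(x + 4)


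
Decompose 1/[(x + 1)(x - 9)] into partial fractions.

1/(x + 1)(x - 9) = A/(x + 1) + B/(x - 9). A = 1/(-1 - 9) = -1/10, B = 1/(9 + 1) = 1/10
Result: (-1/10)/(x + 1) + (1/10)/(x - 9)


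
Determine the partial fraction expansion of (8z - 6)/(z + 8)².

(8z - 6) = α(z + 8) + β. At z = -8: β = 8·(-8) - 6 = -70. Coeff of z: α = 8
Result: 8/(z + 8) - 70/(z + 8)²


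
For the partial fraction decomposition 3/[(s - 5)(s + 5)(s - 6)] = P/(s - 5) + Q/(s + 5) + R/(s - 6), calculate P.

Cover-up at s = 5: P = 3/[(5 + 5)(5 - 6)] = 3/[(10)(-1)] = -3/10


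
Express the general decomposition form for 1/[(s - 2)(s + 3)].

Distinct linear factors: α/(s - 2) + β/(s + 3)


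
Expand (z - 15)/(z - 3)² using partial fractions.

(z - 15) = A(z - 3) + B. At z = 3: B = 1·3 - 15 = -12. Coeff of z: A = 1
Result: 1/(z - 3) - 12/(z - 3)²


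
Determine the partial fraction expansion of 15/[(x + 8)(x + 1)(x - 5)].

Using cover-up method: α = 15/91, β = -5/14, γ = 5/26
Result: (15/91)/(x + 8) - (5/14)/(x + 1) + (5/26)/(x - 5)


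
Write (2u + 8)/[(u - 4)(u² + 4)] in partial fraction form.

At u=4: P = (2·4 + 8)/(4² + 4) = 4/5. Q = -P = -4/5, R = 2 - 4·P = -6/5
Result: (4/5)/(u - 4) - ((4/5)u + 6/5)/(u² + 4)


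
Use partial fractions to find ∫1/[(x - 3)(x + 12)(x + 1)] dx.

Cover-up: P = 1/60, Q = 1/165, R = -1/44. Decomposition: (1/60)/(x - 3) + (1/165)/(x + 12) - (1/44)/(x + 1). Integrate each term: (1/60) ln|(x - 3)| + (1/165) ln|(x + 12)| - (1/44) ln|(x + 1)| + C


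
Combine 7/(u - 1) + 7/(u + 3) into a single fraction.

Common denominator (u - 1)(u + 3). Numerator: 7(u + 3) + 7(u - 1) = (7u + 21) + (7u - 7) = 14u + 14
Result: (14u + 14)/[(u - 1)(u + 3)]


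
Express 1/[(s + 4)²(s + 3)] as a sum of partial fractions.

Cover-up at s=-3: γ = 1/(-3 + 4)² = 1. Cover-up at s=-4: β = 1/(-4 + 3) = -1. Comparing s² coeff: α = -γ = -1
Result: -1/(s + 4) - 1/(s + 4)² + 1/(s + 3)


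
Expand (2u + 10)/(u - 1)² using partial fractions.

(2u + 10) = P(u - 1) + Q. At u = 1: Q = 2·1 + 10 = 12. Coeff of u: P = 2
Result: 2/(u - 1) + 12/(u - 1)²


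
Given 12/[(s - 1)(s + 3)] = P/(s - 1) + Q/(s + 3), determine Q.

Cover-up at s = -3: Q = 12/(-3 - 1) = -12/4 = -3


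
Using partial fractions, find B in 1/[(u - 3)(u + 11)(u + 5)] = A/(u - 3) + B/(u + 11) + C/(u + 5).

Cover-up at u = -11: B = 1/[(-11 - 3)(-11 + 5)] = 1/[(-14)(-6)] = 1/84


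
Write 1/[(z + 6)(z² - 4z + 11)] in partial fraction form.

Cover-up at z = -6: α = 1/((-6)² - 4·(-6) + 11) = 1/71. Then β = -α = -1/71, γ = -α·(-4 - 6) = 10/71
Result: (1/71)/(z + 6) - ((1/71)z - 10/71)/(z² - 4z + 11)


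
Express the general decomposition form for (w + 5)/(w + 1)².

Repeated linear factor: P/(w + 1) + Q/(w + 1)²


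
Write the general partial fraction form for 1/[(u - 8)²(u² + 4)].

Repeated linear + quadratic: P/(u - 8) + Q/(u - 8)² + (Ru + S)/(u² + 4)


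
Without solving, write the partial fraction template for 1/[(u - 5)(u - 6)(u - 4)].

Three distinct linear factors: P/(u - 5) + Q/(u - 6) + R/(u - 4)


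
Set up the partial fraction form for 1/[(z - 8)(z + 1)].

Distinct linear factors: α/(z - 8) + β/(z + 1)


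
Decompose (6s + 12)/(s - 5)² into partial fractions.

(6s + 12) = A(s - 5) + B. At s = 5: B = 6·5 + 12 = 42. Coeff of s: A = 6
Result: 6/(s - 5) + 42/(s - 5)²


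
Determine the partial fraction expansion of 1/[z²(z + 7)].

Cover-up at z=-7: R = 1/(-7 - 0)² = 1/49. Cover-up at z=0: Q = 1/(0 + 7) = 1/7. Comparing z² coeff: P = -R = -1/49
Result: (-1/49)/z + (1/7)/z² + (1/49)/(z + 7)


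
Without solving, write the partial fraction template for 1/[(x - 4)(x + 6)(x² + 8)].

Two linear + quadratic: P/(x - 4) + Q/(x + 6) + (Rx + S)/(x² + 8)


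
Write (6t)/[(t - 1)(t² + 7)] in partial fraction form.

At t=1: α = (6·1 + 0)/(1² + 7) = 3/4. β = -α = -3/4, γ = 6 - 1·α = 21/4
Result: (3/4)/(t - 1) - ((3/4)t - 21/4)/(t² + 7)


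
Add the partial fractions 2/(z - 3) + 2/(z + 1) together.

Common denominator (z - 3)(z + 1). Numerator: 2(z + 1) + 2(z - 3) = (2z + 2) + (2z - 6) = 4z - 4
Result: (4z - 4)/[(z - 3)(z + 1)]


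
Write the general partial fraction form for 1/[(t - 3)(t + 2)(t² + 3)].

Two linear + quadratic: P/(t - 3) + Q/(t + 2) + (Rt + S)/(t² + 3)


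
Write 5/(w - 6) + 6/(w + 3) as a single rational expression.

Common denominator (w - 6)(w + 3). Numerator: 5(w + 3) + 6(w - 6) = (5w + 15) + (6w - 36) = 11w - 21
Result: (11w - 21)/[(w - 6)(w + 3)]


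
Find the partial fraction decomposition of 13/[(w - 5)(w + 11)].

13/(w - 5)(w + 11) = P/(w - 5) + Q/(w + 11). P = 13/(5 + 11) = 13/16, Q = 13/(-11 - 5) = -13/16
Result: (13/16)/(w - 5) - (13/16)/(w + 11)


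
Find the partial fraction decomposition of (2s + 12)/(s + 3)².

(2s + 12) = P(s + 3) + Q. At s = -3: Q = 2·(-3) + 12 = 6. Coeff of s: P = 2
Result: 2/(s + 3) + 6/(s + 3)²


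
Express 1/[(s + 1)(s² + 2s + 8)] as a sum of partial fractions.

Cover-up at s = -1: A = 1/((-1)² + 2·(-1) + 8) = 1/7. Then B = -A = -1/7, C = -A·(2 - 1) = -1/7
Result: (1/7)/(s + 1) - ((1/7)s + 1/7)/(s² + 2s + 8)


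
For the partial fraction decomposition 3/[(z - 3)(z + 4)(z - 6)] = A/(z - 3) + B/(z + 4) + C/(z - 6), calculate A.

Cover-up at z = 3: A = 3/[(3 + 4)(3 - 6)] = 3/[(7)(-3)] = -3/21 = -1/7


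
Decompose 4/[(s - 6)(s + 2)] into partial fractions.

4/(s - 6)(s + 2) = P/(s - 6) + Q/(s + 2). P = 4/(6 + 2) = 1/2, Q = 4/(-2 - 6) = -1/2
Result: (1/2)/(s - 6) - (1/2)/(s + 2)


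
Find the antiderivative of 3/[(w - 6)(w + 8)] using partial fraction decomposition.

Decompose: 3/[(w - 6)(w + 8)] = (3/14)/(w - 6) - (3/14)/(w + 8). Integrate each term: (3/14) ln|(w - 6)| - (3/14) ln|(w + 8)| + C


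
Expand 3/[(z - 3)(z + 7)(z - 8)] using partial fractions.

Using cover-up method: α = -3/50, β = 1/50, γ = 1/25
Result: (-3/50)/(z - 3) + (1/50)/(z + 7) + (1/25)/(z - 8)


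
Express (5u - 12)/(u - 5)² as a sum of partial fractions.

(5u - 12) = P(u - 5) + Q. At u = 5: Q = 5·5 - 12 = 13. Coeff of u: P = 5
Result: 5/(u - 5) + 13/(u - 5)²


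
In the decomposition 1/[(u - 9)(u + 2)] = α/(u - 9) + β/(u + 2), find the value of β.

Cover-up at u = -2: β = 1/(-2 - 9) = -1/11


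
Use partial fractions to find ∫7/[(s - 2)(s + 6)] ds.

Decompose: 7/[(s - 2)(s + 6)] = (7/8)/(s - 2) - (7/8)/(s + 6). Integrate each term: (7/8) ln|(s - 2)| - (7/8) ln|(s + 6)| + C


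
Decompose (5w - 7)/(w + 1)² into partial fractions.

(5w - 7) = P(w + 1) + Q. At w = -1: Q = 5·(-1) - 7 = -12. Coeff of w: P = 5
Result: 5/(w + 1) - 12/(w + 1)²


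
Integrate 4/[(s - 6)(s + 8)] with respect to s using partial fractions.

Decompose: 4/[(s - 6)(s + 8)] = (2/7)/(s - 6) - (2/7)/(s + 8). Integrate each term: (2/7) ln|(s - 6)| - (2/7) ln|(s + 8)| + C


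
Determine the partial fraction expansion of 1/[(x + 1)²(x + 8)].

Cover-up at x=-8: C = 1/(-8 + 1)² = 1/49. Cover-up at x=-1: B = 1/(-1 + 8) = 1/7. Comparing x² coeff: A = -C = -1/49
Result: (-1/49)/(x + 1) + (1/7)/(x + 1)² + (1/49)/(x + 8)


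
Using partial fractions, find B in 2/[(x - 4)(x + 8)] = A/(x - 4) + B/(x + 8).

Cover-up at x = -8: B = 2/(-8 - 4) = -2/12 = -1/6


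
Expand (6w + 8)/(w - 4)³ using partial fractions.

(6w + 8) = A(w - 4)² + B(w - 4) + C. At w = 4: C = 6·4 + 8 = 32. Coefficients: A = 0, B = 6
Result: 6/(w - 4)² + 32/(w - 4)³


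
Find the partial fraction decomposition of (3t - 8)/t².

(3t - 8) = At + B. At t = 0: B = 3·0 - 8 = -8. Coeff of t: A = 3
Result: 3/t - 8/t²


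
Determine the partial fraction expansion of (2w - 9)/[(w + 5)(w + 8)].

At w=-5: A = (2·(-5) - 9)/(-5 + 8) = -19/3. At w=-8: B = (2·(-8) - 9)/(-8 + 5) = 25/3
Result: (-19/3)/(w + 5) + (25/3)/(w + 8)


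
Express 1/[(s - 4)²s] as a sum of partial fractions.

Cover-up at s=0: R = 1/(0 - 4)² = 1/16. Cover-up at s=4: Q = 1/(4 - 0) = 1/4. Comparing s² coeff: P = -R = -1/16
Result: (-1/16)/(s - 4) + (1/4)/(s - 4)² + (1/16)/s


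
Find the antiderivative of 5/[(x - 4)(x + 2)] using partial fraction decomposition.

Decompose: 5/[(x - 4)(x + 2)] = (5/6)/(x - 4) - (5/6)/(x + 2). Integrate each term: (5/6) ln|(x - 4)| - (5/6) ln|(x + 2)| + C


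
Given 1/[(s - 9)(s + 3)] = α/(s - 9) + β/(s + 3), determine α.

Cover-up at s = 9: α = 1/(9 + 3) = 1/12


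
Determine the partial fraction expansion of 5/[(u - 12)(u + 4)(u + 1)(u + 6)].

Using Heaviside cover-up: (5/3744)/(u - 12) + (5/96)/(u + 4) - (1/39)/(u + 1) - (1/36)/(u + 6)


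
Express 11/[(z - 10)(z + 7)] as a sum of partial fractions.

11/(z - 10)(z + 7) = P/(z - 10) + Q/(z + 7). P = 11/(10 + 7) = 11/17, Q = 11/(-7 - 10) = -11/17
Result: (11/17)/(z - 10) - (11/17)/(z + 7)


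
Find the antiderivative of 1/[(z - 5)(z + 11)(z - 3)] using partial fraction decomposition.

Cover-up: α = 1/32, β = 1/224, γ = -1/28. Decomposition: (1/32)/(z - 5) + (1/224)/(z + 11) - (1/28)/(z - 3). Integrate each term: (1/32) ln|(z - 5)| + (1/224) ln|(z + 11)| - (1/28) ln|(z - 3)| + C


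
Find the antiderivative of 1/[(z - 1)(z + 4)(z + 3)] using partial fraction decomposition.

Cover-up: P = 1/20, Q = 1/5, R = -1/4. Decomposition: (1/20)/(z - 1) + (1/5)/(z + 4) - (1/4)/(z + 3). Integrate each term: (1/20) ln|(z - 1)| + (1/5) ln|(z + 4)| - (1/4) ln|(z + 3)| + C


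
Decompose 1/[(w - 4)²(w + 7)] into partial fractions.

Cover-up at w=-7: γ = 1/(-7 - 4)² = 1/121. Cover-up at w=4: β = 1/(4 + 7) = 1/11. Comparing w² coeff: α = -γ = -1/121
Result: (-1/121)/(w - 4) + (1/11)/(w - 4)² + (1/121)/(w + 7)
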